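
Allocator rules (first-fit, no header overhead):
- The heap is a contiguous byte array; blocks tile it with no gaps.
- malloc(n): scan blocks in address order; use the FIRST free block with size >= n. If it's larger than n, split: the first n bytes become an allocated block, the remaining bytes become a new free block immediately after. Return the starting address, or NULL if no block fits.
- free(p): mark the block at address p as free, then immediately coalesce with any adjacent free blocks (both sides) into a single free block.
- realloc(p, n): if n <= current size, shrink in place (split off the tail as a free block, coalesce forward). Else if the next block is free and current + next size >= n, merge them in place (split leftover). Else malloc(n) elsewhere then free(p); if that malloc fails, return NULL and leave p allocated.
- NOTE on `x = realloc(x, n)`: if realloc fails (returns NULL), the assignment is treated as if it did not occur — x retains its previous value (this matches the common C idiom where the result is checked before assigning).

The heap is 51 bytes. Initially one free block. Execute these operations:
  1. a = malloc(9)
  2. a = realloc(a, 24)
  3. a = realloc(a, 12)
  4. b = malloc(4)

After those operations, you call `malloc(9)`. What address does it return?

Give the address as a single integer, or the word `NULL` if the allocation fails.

Answer: 16

Derivation:
Op 1: a = malloc(9) -> a = 0; heap: [0-8 ALLOC][9-50 FREE]
Op 2: a = realloc(a, 24) -> a = 0; heap: [0-23 ALLOC][24-50 FREE]
Op 3: a = realloc(a, 12) -> a = 0; heap: [0-11 ALLOC][12-50 FREE]
Op 4: b = malloc(4) -> b = 12; heap: [0-11 ALLOC][12-15 ALLOC][16-50 FREE]
malloc(9): first-fit scan over [0-11 ALLOC][12-15 ALLOC][16-50 FREE] -> 16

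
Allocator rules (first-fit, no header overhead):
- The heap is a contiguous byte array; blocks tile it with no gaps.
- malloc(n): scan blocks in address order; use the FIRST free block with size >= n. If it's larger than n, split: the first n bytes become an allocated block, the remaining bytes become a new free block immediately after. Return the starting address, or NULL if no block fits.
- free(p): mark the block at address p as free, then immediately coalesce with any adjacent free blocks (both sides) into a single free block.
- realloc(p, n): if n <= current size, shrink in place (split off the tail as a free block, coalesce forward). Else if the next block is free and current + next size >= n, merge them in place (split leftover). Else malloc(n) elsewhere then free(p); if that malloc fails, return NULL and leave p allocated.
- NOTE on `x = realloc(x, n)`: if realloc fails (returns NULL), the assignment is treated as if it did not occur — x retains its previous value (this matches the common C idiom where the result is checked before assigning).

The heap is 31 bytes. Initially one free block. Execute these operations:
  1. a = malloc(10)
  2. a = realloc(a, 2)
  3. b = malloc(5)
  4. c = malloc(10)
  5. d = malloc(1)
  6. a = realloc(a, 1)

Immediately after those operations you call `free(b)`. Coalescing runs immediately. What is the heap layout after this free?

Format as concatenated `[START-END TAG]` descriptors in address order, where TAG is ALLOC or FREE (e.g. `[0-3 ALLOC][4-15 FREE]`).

Op 1: a = malloc(10) -> a = 0; heap: [0-9 ALLOC][10-30 FREE]
Op 2: a = realloc(a, 2) -> a = 0; heap: [0-1 ALLOC][2-30 FREE]
Op 3: b = malloc(5) -> b = 2; heap: [0-1 ALLOC][2-6 ALLOC][7-30 FREE]
Op 4: c = malloc(10) -> c = 7; heap: [0-1 ALLOC][2-6 ALLOC][7-16 ALLOC][17-30 FREE]
Op 5: d = malloc(1) -> d = 17; heap: [0-1 ALLOC][2-6 ALLOC][7-16 ALLOC][17-17 ALLOC][18-30 FREE]
Op 6: a = realloc(a, 1) -> a = 0; heap: [0-0 ALLOC][1-1 FREE][2-6 ALLOC][7-16 ALLOC][17-17 ALLOC][18-30 FREE]
free(b): b = 2 -> block [2-6 ALLOC]; mark free, coalesce with adjacent free neighbors -> [0-0 ALLOC][1-6 FREE][7-16 ALLOC][17-17 ALLOC][18-30 FREE]

Answer: [0-0 ALLOC][1-6 FREE][7-16 ALLOC][17-17 ALLOC][18-30 FREE]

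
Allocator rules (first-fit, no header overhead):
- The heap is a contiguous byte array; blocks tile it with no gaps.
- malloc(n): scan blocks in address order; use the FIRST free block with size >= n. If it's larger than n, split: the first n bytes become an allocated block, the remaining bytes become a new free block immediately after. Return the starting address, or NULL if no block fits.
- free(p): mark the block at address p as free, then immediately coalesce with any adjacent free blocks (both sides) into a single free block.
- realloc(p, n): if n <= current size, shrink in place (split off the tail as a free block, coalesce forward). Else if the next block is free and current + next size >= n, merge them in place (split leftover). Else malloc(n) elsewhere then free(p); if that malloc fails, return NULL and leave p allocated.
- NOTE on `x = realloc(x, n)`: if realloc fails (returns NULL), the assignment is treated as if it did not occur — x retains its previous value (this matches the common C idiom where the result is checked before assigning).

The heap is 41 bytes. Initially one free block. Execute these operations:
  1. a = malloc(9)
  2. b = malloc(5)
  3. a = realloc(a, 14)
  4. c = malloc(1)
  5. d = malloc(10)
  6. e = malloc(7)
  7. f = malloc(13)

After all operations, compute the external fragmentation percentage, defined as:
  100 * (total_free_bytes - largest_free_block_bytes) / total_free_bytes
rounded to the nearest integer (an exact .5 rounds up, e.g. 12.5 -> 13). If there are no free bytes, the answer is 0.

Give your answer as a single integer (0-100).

Answer: 25

Derivation:
Op 1: a = malloc(9) -> a = 0; heap: [0-8 ALLOC][9-40 FREE]
Op 2: b = malloc(5) -> b = 9; heap: [0-8 ALLOC][9-13 ALLOC][14-40 FREE]
Op 3: a = realloc(a, 14) -> a = 14; heap: [0-8 FREE][9-13 ALLOC][14-27 ALLOC][28-40 FREE]
Op 4: c = malloc(1) -> c = 0; heap: [0-0 ALLOC][1-8 FREE][9-13 ALLOC][14-27 ALLOC][28-40 FREE]
Op 5: d = malloc(10) -> d = 28; heap: [0-0 ALLOC][1-8 FREE][9-13 ALLOC][14-27 ALLOC][28-37 ALLOC][38-40 FREE]
Op 6: e = malloc(7) -> e = 1; heap: [0-0 ALLOC][1-7 ALLOC][8-8 FREE][9-13 ALLOC][14-27 ALLOC][28-37 ALLOC][38-40 FREE]
Op 7: f = malloc(13) -> f = NULL; heap: [0-0 ALLOC][1-7 ALLOC][8-8 FREE][9-13 ALLOC][14-27 ALLOC][28-37 ALLOC][38-40 FREE]
Free blocks: [1 3] total_free=4 largest=3 -> 100*(4-3)/4 = 100/4 = 25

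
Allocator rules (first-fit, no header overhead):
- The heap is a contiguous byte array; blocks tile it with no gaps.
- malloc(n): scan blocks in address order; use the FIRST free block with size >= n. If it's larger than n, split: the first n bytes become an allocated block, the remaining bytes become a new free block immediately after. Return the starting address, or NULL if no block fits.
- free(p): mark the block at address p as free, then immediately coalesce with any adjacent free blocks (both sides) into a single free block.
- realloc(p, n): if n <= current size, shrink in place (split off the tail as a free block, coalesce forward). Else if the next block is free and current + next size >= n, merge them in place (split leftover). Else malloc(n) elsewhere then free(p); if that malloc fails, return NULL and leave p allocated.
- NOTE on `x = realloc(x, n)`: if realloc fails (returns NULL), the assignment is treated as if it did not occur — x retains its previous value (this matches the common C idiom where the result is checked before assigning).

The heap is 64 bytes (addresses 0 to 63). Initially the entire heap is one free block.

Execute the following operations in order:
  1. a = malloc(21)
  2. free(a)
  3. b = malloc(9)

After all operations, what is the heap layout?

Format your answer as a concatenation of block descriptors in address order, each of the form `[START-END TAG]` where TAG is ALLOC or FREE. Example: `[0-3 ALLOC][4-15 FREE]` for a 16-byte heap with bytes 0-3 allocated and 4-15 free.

Answer: [0-8 ALLOC][9-63 FREE]

Derivation:
Op 1: a = malloc(21) -> a = 0; heap: [0-20 ALLOC][21-63 FREE]
Op 2: free(a) -> (freed a); heap: [0-63 FREE]
Op 3: b = malloc(9) -> b = 0; heap: [0-8 ALLOC][9-63 FREE]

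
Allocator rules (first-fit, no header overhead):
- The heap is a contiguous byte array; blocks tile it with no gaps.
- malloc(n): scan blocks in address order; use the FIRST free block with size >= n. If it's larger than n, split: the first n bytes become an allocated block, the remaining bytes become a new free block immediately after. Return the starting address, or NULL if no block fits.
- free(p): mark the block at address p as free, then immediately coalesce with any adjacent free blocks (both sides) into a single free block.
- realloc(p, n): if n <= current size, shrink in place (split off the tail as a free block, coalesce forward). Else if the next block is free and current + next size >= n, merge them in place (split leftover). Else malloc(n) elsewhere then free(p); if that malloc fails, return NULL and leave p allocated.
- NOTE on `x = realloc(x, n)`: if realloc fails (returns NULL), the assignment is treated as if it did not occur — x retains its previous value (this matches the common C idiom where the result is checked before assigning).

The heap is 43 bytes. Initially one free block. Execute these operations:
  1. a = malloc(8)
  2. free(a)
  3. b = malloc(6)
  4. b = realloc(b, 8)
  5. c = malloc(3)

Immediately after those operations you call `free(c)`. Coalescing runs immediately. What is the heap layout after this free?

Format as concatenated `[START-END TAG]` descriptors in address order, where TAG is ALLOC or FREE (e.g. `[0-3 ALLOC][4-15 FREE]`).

Answer: [0-7 ALLOC][8-42 FREE]

Derivation:
Op 1: a = malloc(8) -> a = 0; heap: [0-7 ALLOC][8-42 FREE]
Op 2: free(a) -> (freed a); heap: [0-42 FREE]
Op 3: b = malloc(6) -> b = 0; heap: [0-5 ALLOC][6-42 FREE]
Op 4: b = realloc(b, 8) -> b = 0; heap: [0-7 ALLOC][8-42 FREE]
Op 5: c = malloc(3) -> c = 8; heap: [0-7 ALLOC][8-10 ALLOC][11-42 FREE]
free(c): c = 8 -> block [8-10 ALLOC]; mark free, coalesce with adjacent free neighbors -> [0-7 ALLOC][8-42 FREE]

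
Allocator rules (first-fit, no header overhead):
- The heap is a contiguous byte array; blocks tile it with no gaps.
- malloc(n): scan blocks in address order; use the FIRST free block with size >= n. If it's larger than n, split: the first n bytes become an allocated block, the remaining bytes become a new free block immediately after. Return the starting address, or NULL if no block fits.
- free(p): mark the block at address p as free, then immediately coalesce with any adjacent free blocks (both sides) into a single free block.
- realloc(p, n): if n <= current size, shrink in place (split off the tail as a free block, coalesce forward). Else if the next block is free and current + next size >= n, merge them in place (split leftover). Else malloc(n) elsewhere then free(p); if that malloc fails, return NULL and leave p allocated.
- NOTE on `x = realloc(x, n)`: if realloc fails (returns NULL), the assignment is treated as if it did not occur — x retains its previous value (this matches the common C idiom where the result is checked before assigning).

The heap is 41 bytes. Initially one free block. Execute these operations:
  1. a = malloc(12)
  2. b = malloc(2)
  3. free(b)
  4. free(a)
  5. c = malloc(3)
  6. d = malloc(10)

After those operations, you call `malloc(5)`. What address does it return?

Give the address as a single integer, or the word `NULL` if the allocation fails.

Op 1: a = malloc(12) -> a = 0; heap: [0-11 ALLOC][12-40 FREE]
Op 2: b = malloc(2) -> b = 12; heap: [0-11 ALLOC][12-13 ALLOC][14-40 FREE]
Op 3: free(b) -> (freed b); heap: [0-11 ALLOC][12-40 FREE]
Op 4: free(a) -> (freed a); heap: [0-40 FREE]
Op 5: c = malloc(3) -> c = 0; heap: [0-2 ALLOC][3-40 FREE]
Op 6: d = malloc(10) -> d = 3; heap: [0-2 ALLOC][3-12 ALLOC][13-40 FREE]
malloc(5): first-fit scan over [0-2 ALLOC][3-12 ALLOC][13-40 FREE] -> 13

Answer: 13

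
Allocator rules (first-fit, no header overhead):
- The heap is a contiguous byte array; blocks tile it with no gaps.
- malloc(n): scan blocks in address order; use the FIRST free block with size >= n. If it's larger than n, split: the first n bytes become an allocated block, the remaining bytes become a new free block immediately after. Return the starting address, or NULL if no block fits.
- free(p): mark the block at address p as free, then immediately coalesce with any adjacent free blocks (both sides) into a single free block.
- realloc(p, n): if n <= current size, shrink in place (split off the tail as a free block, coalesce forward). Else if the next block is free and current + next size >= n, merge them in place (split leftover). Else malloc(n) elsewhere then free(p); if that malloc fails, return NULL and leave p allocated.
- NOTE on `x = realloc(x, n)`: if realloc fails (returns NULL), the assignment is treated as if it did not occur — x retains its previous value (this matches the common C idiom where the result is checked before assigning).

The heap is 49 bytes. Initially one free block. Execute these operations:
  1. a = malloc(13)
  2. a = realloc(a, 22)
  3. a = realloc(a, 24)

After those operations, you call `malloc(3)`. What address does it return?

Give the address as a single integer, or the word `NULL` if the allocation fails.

Op 1: a = malloc(13) -> a = 0; heap: [0-12 ALLOC][13-48 FREE]
Op 2: a = realloc(a, 22) -> a = 0; heap: [0-21 ALLOC][22-48 FREE]
Op 3: a = realloc(a, 24) -> a = 0; heap: [0-23 ALLOC][24-48 FREE]
malloc(3): first-fit scan over [0-23 ALLOC][24-48 FREE] -> 24

Answer: 24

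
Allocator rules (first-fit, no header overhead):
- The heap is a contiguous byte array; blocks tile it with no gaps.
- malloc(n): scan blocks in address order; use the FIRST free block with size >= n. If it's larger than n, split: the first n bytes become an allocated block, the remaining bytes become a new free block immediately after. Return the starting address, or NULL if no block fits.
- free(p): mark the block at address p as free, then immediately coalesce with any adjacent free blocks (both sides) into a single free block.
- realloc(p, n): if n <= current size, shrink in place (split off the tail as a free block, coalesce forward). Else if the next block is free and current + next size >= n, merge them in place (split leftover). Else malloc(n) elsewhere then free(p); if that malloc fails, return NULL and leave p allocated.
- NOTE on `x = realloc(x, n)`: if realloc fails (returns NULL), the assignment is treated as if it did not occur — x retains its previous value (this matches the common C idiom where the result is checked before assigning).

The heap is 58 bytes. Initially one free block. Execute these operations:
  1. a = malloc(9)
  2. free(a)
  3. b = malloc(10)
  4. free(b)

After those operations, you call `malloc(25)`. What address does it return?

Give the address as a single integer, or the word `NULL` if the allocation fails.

Answer: 0

Derivation:
Op 1: a = malloc(9) -> a = 0; heap: [0-8 ALLOC][9-57 FREE]
Op 2: free(a) -> (freed a); heap: [0-57 FREE]
Op 3: b = malloc(10) -> b = 0; heap: [0-9 ALLOC][10-57 FREE]
Op 4: free(b) -> (freed b); heap: [0-57 FREE]
malloc(25): first-fit scan over [0-57 FREE] -> 0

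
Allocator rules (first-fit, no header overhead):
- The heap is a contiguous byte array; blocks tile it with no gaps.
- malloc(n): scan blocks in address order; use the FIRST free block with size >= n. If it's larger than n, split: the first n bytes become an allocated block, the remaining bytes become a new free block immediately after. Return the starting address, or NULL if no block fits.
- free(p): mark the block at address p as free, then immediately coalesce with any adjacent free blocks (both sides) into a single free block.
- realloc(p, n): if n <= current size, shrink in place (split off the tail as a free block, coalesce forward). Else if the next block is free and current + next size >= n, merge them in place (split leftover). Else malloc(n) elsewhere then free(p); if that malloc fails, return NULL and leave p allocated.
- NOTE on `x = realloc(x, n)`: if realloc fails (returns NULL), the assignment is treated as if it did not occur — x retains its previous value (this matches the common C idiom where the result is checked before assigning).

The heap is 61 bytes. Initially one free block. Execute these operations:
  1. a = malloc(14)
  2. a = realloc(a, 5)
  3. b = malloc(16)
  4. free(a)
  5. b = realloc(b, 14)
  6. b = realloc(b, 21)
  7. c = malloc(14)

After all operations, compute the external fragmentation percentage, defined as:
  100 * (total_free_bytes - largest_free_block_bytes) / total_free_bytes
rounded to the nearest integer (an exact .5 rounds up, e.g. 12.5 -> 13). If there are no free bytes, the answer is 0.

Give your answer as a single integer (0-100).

Op 1: a = malloc(14) -> a = 0; heap: [0-13 ALLOC][14-60 FREE]
Op 2: a = realloc(a, 5) -> a = 0; heap: [0-4 ALLOC][5-60 FREE]
Op 3: b = malloc(16) -> b = 5; heap: [0-4 ALLOC][5-20 ALLOC][21-60 FREE]
Op 4: free(a) -> (freed a); heap: [0-4 FREE][5-20 ALLOC][21-60 FREE]
Op 5: b = realloc(b, 14) -> b = 5; heap: [0-4 FREE][5-18 ALLOC][19-60 FREE]
Op 6: b = realloc(b, 21) -> b = 5; heap: [0-4 FREE][5-25 ALLOC][26-60 FREE]
Op 7: c = malloc(14) -> c = 26; heap: [0-4 FREE][5-25 ALLOC][26-39 ALLOC][40-60 FREE]
Free blocks: [5 21] total_free=26 largest=21 -> 100*(26-21)/26 = 500/26 ≈ 19.231 -> rounds to 19

Answer: 19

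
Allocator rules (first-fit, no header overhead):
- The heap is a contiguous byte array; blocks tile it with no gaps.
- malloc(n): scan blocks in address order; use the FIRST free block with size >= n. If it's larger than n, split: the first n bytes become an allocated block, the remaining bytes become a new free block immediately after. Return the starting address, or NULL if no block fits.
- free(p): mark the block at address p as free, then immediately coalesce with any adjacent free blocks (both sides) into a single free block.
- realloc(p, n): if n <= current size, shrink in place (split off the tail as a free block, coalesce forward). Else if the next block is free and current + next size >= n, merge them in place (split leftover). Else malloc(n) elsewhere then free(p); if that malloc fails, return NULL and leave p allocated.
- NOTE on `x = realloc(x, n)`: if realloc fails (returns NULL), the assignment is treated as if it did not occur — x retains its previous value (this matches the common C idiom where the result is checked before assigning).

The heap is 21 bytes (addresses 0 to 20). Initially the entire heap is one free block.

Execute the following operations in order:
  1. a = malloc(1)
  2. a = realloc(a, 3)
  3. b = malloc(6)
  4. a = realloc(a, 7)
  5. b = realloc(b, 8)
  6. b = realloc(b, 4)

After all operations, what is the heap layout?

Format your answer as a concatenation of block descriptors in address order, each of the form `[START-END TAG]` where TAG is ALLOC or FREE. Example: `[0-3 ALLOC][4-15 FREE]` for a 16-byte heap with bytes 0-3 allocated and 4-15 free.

Answer: [0-2 FREE][3-6 ALLOC][7-8 FREE][9-15 ALLOC][16-20 FREE]

Derivation:
Op 1: a = malloc(1) -> a = 0; heap: [0-0 ALLOC][1-20 FREE]
Op 2: a = realloc(a, 3) -> a = 0; heap: [0-2 ALLOC][3-20 FREE]
Op 3: b = malloc(6) -> b = 3; heap: [0-2 ALLOC][3-8 ALLOC][9-20 FREE]
Op 4: a = realloc(a, 7) -> a = 9; heap: [0-2 FREE][3-8 ALLOC][9-15 ALLOC][16-20 FREE]
Op 5: b = realloc(b, 8) -> NULL (b unchanged); heap: [0-2 FREE][3-8 ALLOC][9-15 ALLOC][16-20 FREE]
Op 6: b = realloc(b, 4) -> b = 3; heap: [0-2 FREE][3-6 ALLOC][7-8 FREE][9-15 ALLOC][16-20 FREE]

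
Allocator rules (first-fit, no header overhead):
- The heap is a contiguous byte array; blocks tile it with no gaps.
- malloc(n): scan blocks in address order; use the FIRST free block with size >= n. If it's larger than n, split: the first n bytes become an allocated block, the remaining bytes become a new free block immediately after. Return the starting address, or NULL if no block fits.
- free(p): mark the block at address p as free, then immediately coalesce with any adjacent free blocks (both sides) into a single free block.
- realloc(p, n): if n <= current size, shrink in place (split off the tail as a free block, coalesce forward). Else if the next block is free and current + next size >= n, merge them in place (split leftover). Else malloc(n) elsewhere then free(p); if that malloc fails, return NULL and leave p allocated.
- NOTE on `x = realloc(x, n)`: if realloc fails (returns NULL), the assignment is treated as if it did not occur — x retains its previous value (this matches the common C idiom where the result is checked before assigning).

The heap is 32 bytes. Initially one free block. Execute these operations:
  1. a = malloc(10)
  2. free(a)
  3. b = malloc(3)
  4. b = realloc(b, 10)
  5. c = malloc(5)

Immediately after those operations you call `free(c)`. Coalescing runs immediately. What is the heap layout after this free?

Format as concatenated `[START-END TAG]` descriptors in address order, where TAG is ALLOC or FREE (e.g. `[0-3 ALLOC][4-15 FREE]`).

Answer: [0-9 ALLOC][10-31 FREE]

Derivation:
Op 1: a = malloc(10) -> a = 0; heap: [0-9 ALLOC][10-31 FREE]
Op 2: free(a) -> (freed a); heap: [0-31 FREE]
Op 3: b = malloc(3) -> b = 0; heap: [0-2 ALLOC][3-31 FREE]
Op 4: b = realloc(b, 10) -> b = 0; heap: [0-9 ALLOC][10-31 FREE]
Op 5: c = malloc(5) -> c = 10; heap: [0-9 ALLOC][10-14 ALLOC][15-31 FREE]
free(c): c = 10 -> block [10-14 ALLOC]; mark free, coalesce with adjacent free neighbors -> [0-9 ALLOC][10-31 FREE]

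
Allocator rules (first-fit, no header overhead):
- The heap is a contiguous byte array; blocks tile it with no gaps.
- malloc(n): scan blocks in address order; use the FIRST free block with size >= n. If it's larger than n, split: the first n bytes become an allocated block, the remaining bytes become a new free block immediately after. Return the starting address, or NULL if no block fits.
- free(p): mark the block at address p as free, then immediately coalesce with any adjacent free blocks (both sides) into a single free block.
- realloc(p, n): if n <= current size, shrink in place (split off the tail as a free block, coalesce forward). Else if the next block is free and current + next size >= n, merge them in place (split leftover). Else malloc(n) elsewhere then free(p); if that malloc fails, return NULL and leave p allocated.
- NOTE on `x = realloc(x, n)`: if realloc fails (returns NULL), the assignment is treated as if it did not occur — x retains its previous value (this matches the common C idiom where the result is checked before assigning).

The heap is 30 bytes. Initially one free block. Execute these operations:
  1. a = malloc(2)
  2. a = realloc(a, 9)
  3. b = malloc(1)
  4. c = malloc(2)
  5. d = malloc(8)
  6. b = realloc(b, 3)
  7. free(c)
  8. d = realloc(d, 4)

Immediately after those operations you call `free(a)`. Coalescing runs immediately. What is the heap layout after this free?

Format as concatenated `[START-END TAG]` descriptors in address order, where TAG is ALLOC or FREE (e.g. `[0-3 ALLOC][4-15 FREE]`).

Op 1: a = malloc(2) -> a = 0; heap: [0-1 ALLOC][2-29 FREE]
Op 2: a = realloc(a, 9) -> a = 0; heap: [0-8 ALLOC][9-29 FREE]
Op 3: b = malloc(1) -> b = 9; heap: [0-8 ALLOC][9-9 ALLOC][10-29 FREE]
Op 4: c = malloc(2) -> c = 10; heap: [0-8 ALLOC][9-9 ALLOC][10-11 ALLOC][12-29 FREE]
Op 5: d = malloc(8) -> d = 12; heap: [0-8 ALLOC][9-9 ALLOC][10-11 ALLOC][12-19 ALLOC][20-29 FREE]
Op 6: b = realloc(b, 3) -> b = 20; heap: [0-8 ALLOC][9-9 FREE][10-11 ALLOC][12-19 ALLOC][20-22 ALLOC][23-29 FREE]
Op 7: free(c) -> (freed c); heap: [0-8 ALLOC][9-11 FREE][12-19 ALLOC][20-22 ALLOC][23-29 FREE]
Op 8: d = realloc(d, 4) -> d = 12; heap: [0-8 ALLOC][9-11 FREE][12-15 ALLOC][16-19 FREE][20-22 ALLOC][23-29 FREE]
free(a): a = 0 -> block [0-8 ALLOC]; mark free, coalesce with adjacent free neighbors -> [0-11 FREE][12-15 ALLOC][16-19 FREE][20-22 ALLOC][23-29 FREE]

Answer: [0-11 FREE][12-15 ALLOC][16-19 FREE][20-22 ALLOC][23-29 FREE]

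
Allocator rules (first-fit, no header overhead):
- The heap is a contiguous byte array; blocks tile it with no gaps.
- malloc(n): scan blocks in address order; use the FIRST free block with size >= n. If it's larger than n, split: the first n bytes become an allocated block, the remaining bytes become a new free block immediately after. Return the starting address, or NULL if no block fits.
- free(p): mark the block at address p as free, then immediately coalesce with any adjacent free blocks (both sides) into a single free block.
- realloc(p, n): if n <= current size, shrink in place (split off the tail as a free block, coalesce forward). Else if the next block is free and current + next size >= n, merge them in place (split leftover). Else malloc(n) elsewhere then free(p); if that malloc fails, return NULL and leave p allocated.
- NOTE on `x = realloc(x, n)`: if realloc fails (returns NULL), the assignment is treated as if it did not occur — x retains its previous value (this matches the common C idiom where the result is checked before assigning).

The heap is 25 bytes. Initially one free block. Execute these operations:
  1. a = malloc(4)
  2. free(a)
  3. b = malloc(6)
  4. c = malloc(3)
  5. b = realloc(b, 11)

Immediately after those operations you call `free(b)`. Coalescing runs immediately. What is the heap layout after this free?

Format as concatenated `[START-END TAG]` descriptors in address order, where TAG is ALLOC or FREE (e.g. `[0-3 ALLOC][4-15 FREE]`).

Op 1: a = malloc(4) -> a = 0; heap: [0-3 ALLOC][4-24 FREE]
Op 2: free(a) -> (freed a); heap: [0-24 FREE]
Op 3: b = malloc(6) -> b = 0; heap: [0-5 ALLOC][6-24 FREE]
Op 4: c = malloc(3) -> c = 6; heap: [0-5 ALLOC][6-8 ALLOC][9-24 FREE]
Op 5: b = realloc(b, 11) -> b = 9; heap: [0-5 FREE][6-8 ALLOC][9-19 ALLOC][20-24 FREE]
free(b): b = 9 -> block [9-19 ALLOC]; mark free, coalesce with adjacent free neighbors -> [0-5 FREE][6-8 ALLOC][9-24 FREE]

Answer: [0-5 FREE][6-8 ALLOC][9-24 FREE]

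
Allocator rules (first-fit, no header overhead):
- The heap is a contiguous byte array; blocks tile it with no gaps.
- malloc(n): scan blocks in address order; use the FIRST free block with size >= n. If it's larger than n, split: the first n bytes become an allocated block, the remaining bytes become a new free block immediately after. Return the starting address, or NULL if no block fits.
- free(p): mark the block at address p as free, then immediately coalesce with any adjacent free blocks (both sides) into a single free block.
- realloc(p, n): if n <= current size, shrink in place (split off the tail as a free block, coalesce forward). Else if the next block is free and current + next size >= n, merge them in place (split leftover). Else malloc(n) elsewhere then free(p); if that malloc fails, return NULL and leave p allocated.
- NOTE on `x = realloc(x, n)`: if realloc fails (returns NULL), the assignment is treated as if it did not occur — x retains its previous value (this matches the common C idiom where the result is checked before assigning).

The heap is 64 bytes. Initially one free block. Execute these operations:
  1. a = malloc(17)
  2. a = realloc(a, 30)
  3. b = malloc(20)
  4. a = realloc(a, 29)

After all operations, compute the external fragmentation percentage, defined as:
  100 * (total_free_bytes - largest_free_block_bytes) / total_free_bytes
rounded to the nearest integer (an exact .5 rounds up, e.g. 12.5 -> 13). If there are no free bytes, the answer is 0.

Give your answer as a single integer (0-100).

Answer: 7

Derivation:
Op 1: a = malloc(17) -> a = 0; heap: [0-16 ALLOC][17-63 FREE]
Op 2: a = realloc(a, 30) -> a = 0; heap: [0-29 ALLOC][30-63 FREE]
Op 3: b = malloc(20) -> b = 30; heap: [0-29 ALLOC][30-49 ALLOC][50-63 FREE]
Op 4: a = realloc(a, 29) -> a = 0; heap: [0-28 ALLOC][29-29 FREE][30-49 ALLOC][50-63 FREE]
Free blocks: [1 14] total_free=15 largest=14 -> 100*(15-14)/15 = 100/15 ≈ 6.667 -> rounds to 7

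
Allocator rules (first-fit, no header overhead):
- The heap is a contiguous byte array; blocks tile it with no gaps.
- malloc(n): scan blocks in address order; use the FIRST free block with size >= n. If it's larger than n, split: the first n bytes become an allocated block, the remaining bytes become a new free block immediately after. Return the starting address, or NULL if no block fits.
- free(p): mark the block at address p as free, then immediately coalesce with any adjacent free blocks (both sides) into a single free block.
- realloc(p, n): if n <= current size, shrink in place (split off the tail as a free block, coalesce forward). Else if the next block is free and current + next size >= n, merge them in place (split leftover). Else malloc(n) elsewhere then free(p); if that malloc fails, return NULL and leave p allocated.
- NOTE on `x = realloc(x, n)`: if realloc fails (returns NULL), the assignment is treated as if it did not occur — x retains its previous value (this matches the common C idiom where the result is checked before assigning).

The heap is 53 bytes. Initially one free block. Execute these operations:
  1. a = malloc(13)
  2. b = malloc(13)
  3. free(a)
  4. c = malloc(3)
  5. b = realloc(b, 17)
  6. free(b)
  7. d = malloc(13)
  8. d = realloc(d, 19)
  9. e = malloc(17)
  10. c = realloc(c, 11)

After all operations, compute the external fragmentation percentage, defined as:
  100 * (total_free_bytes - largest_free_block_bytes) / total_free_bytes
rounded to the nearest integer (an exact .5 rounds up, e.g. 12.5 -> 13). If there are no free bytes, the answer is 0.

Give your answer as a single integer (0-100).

Answer: 50

Derivation:
Op 1: a = malloc(13) -> a = 0; heap: [0-12 ALLOC][13-52 FREE]
Op 2: b = malloc(13) -> b = 13; heap: [0-12 ALLOC][13-25 ALLOC][26-52 FREE]
Op 3: free(a) -> (freed a); heap: [0-12 FREE][13-25 ALLOC][26-52 FREE]
Op 4: c = malloc(3) -> c = 0; heap: [0-2 ALLOC][3-12 FREE][13-25 ALLOC][26-52 FREE]
Op 5: b = realloc(b, 17) -> b = 13; heap: [0-2 ALLOC][3-12 FREE][13-29 ALLOC][30-52 FREE]
Op 6: free(b) -> (freed b); heap: [0-2 ALLOC][3-52 FREE]
Op 7: d = malloc(13) -> d = 3; heap: [0-2 ALLOC][3-15 ALLOC][16-52 FREE]
Op 8: d = realloc(d, 19) -> d = 3; heap: [0-2 ALLOC][3-21 ALLOC][22-52 FREE]
Op 9: e = malloc(17) -> e = 22; heap: [0-2 ALLOC][3-21 ALLOC][22-38 ALLOC][39-52 FREE]
Op 10: c = realloc(c, 11) -> c = 39; heap: [0-2 FREE][3-21 ALLOC][22-38 ALLOC][39-49 ALLOC][50-52 FREE]
Free blocks: [3 3] total_free=6 largest=3 -> 100*(6-3)/6 = 300/6 = 50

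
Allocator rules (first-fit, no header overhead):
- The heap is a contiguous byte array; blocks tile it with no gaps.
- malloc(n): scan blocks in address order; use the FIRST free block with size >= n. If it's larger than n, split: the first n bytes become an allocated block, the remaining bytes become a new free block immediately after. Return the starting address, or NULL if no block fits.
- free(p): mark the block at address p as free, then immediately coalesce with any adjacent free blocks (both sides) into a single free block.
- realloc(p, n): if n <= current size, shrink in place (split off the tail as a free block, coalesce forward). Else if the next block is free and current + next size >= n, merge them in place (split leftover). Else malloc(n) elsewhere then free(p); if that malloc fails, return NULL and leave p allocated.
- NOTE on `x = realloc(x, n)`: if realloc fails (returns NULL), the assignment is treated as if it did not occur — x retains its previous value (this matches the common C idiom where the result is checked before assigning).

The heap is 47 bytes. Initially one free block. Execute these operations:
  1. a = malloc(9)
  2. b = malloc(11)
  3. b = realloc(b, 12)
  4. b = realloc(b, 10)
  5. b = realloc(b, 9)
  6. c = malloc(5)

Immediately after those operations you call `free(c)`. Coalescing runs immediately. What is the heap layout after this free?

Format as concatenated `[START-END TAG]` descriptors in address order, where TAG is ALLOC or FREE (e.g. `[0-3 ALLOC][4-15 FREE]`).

Op 1: a = malloc(9) -> a = 0; heap: [0-8 ALLOC][9-46 FREE]
Op 2: b = malloc(11) -> b = 9; heap: [0-8 ALLOC][9-19 ALLOC][20-46 FREE]
Op 3: b = realloc(b, 12) -> b = 9; heap: [0-8 ALLOC][9-20 ALLOC][21-46 FREE]
Op 4: b = realloc(b, 10) -> b = 9; heap: [0-8 ALLOC][9-18 ALLOC][19-46 FREE]
Op 5: b = realloc(b, 9) -> b = 9; heap: [0-8 ALLOC][9-17 ALLOC][18-46 FREE]
Op 6: c = malloc(5) -> c = 18; heap: [0-8 ALLOC][9-17 ALLOC][18-22 ALLOC][23-46 FREE]
free(c): c = 18 -> block [18-22 ALLOC]; mark free, coalesce with adjacent free neighbors -> [0-8 ALLOC][9-17 ALLOC][18-46 FREE]

Answer: [0-8 ALLOC][9-17 ALLOC][18-46 FREE]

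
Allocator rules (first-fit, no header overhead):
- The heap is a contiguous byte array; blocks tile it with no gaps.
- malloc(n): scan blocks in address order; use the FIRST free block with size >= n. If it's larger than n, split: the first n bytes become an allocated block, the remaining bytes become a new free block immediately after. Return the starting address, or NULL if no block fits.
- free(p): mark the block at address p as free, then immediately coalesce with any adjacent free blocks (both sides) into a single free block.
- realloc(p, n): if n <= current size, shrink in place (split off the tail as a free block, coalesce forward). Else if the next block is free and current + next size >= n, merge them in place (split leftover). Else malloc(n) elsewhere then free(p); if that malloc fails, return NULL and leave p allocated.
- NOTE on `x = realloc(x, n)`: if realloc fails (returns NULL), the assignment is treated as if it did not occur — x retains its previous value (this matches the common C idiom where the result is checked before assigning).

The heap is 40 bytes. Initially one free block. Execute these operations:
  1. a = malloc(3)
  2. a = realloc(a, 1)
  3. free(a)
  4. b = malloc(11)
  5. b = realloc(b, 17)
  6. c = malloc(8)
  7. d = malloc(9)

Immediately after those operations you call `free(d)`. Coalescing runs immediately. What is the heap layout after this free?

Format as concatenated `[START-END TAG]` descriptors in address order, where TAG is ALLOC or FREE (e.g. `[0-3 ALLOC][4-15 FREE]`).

Op 1: a = malloc(3) -> a = 0; heap: [0-2 ALLOC][3-39 FREE]
Op 2: a = realloc(a, 1) -> a = 0; heap: [0-0 ALLOC][1-39 FREE]
Op 3: free(a) -> (freed a); heap: [0-39 FREE]
Op 4: b = malloc(11) -> b = 0; heap: [0-10 ALLOC][11-39 FREE]
Op 5: b = realloc(b, 17) -> b = 0; heap: [0-16 ALLOC][17-39 FREE]
Op 6: c = malloc(8) -> c = 17; heap: [0-16 ALLOC][17-24 ALLOC][25-39 FREE]
Op 7: d = malloc(9) -> d = 25; heap: [0-16 ALLOC][17-24 ALLOC][25-33 ALLOC][34-39 FREE]
free(d): d = 25 -> block [25-33 ALLOC]; mark free, coalesce with adjacent free neighbors -> [0-16 ALLOC][17-24 ALLOC][25-39 FREE]

Answer: [0-16 ALLOC][17-24 ALLOC][25-39 FREE]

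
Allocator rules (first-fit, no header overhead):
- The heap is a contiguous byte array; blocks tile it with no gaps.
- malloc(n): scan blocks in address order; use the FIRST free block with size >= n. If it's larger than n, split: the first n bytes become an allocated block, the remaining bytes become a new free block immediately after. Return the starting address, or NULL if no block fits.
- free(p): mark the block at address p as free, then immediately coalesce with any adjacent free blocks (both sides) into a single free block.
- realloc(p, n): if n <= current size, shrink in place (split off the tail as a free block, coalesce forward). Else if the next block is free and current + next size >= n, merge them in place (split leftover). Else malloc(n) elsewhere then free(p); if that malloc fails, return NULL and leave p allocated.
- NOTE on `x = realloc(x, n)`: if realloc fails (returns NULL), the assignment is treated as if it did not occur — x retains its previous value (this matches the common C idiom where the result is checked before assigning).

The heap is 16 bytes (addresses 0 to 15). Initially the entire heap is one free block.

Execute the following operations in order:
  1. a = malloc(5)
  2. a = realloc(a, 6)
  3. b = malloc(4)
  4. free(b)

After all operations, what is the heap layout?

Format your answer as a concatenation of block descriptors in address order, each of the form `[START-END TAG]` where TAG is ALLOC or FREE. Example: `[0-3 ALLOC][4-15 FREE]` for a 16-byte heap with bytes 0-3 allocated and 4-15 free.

Op 1: a = malloc(5) -> a = 0; heap: [0-4 ALLOC][5-15 FREE]
Op 2: a = realloc(a, 6) -> a = 0; heap: [0-5 ALLOC][6-15 FREE]
Op 3: b = malloc(4) -> b = 6; heap: [0-5 ALLOC][6-9 ALLOC][10-15 FREE]
Op 4: free(b) -> (freed b); heap: [0-5 ALLOC][6-15 FREE]

Answer: [0-5 ALLOC][6-15 FREE]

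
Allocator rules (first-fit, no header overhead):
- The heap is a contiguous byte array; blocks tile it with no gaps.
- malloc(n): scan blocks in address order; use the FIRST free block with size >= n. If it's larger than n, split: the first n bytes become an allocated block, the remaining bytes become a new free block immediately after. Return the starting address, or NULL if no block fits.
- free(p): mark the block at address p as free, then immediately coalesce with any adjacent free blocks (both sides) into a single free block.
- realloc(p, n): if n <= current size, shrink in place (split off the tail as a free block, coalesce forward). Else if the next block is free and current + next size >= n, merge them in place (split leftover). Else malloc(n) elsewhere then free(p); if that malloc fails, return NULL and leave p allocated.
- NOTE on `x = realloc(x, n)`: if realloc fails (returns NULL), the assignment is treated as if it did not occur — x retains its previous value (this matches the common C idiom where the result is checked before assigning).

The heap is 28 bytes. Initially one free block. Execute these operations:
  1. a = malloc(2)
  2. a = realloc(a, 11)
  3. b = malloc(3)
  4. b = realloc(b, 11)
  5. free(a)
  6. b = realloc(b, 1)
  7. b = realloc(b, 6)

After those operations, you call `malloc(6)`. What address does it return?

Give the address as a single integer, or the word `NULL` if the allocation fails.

Answer: 0

Derivation:
Op 1: a = malloc(2) -> a = 0; heap: [0-1 ALLOC][2-27 FREE]
Op 2: a = realloc(a, 11) -> a = 0; heap: [0-10 ALLOC][11-27 FREE]
Op 3: b = malloc(3) -> b = 11; heap: [0-10 ALLOC][11-13 ALLOC][14-27 FREE]
Op 4: b = realloc(b, 11) -> b = 11; heap: [0-10 ALLOC][11-21 ALLOC][22-27 FREE]
Op 5: free(a) -> (freed a); heap: [0-10 FREE][11-21 ALLOC][22-27 FREE]
Op 6: b = realloc(b, 1) -> b = 11; heap: [0-10 FREE][11-11 ALLOC][12-27 FREE]
Op 7: b = realloc(b, 6) -> b = 11; heap: [0-10 FREE][11-16 ALLOC][17-27 FREE]
malloc(6): first-fit scan over [0-10 FREE][11-16 ALLOC][17-27 FREE] -> 0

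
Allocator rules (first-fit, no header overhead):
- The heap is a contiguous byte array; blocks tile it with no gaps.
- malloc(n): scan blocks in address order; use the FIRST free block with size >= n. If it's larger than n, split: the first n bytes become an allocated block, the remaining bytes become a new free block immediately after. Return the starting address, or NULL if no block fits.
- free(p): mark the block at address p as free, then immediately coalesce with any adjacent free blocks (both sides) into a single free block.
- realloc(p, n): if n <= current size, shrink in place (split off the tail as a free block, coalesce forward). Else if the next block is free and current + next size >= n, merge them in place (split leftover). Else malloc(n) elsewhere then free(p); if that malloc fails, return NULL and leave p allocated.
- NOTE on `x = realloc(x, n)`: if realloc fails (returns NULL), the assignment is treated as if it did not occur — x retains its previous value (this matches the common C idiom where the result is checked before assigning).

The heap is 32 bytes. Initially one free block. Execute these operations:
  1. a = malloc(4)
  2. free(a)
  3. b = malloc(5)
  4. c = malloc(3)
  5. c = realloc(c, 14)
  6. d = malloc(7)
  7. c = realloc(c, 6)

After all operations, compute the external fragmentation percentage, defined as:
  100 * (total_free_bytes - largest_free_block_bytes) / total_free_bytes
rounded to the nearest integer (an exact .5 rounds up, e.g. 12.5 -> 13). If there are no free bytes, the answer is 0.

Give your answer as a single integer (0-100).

Answer: 43

Derivation:
Op 1: a = malloc(4) -> a = 0; heap: [0-3 ALLOC][4-31 FREE]
Op 2: free(a) -> (freed a); heap: [0-31 FREE]
Op 3: b = malloc(5) -> b = 0; heap: [0-4 ALLOC][5-31 FREE]
Op 4: c = malloc(3) -> c = 5; heap: [0-4 ALLOC][5-7 ALLOC][8-31 FREE]
Op 5: c = realloc(c, 14) -> c = 5; heap: [0-4 ALLOC][5-18 ALLOC][19-31 FREE]
Op 6: d = malloc(7) -> d = 19; heap: [0-4 ALLOC][5-18 ALLOC][19-25 ALLOC][26-31 FREE]
Op 7: c = realloc(c, 6) -> c = 5; heap: [0-4 ALLOC][5-10 ALLOC][11-18 FREE][19-25 ALLOC][26-31 FREE]
Free blocks: [8 6] total_free=14 largest=8 -> 100*(14-8)/14 = 600/14 ≈ 42.857 -> rounds to 43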